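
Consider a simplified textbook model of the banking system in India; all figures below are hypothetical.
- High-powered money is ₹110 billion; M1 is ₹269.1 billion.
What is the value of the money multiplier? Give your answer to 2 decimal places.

2.45

The money multiplier is m = M / MB = 269.1 / 110 ≈ 2.44636.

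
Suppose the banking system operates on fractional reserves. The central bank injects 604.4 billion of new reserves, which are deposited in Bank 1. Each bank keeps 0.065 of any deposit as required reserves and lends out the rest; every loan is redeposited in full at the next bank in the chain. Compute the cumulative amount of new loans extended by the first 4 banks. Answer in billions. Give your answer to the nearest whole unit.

2049 billion

Bank i lends (1 − rr)^i of the original deposit: Bank 1 lends 604.4·0.9350 = 565.1140, Bank 2 lends 604.4·0.9350² ≈ 528.3816, and so on.
Summing a geometric series: total = 604.4·[0.9350·(1 − 0.9350^4) / (1 − 0.9350)] ≈ 2049.4568 billion.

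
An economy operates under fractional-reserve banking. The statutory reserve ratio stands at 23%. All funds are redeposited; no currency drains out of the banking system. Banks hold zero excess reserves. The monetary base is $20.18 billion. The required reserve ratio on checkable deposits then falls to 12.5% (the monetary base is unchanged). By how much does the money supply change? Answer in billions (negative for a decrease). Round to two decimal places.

$73.70 billion

Initially m₁ = 1 / (0.23) ≈ 4.34783, so M₁ = 4.34783 × 20.18 ≈ 87.7392 billion.
After the change m₂ = 1 / (0.125) = 8, so M₂ = 8 × 20.18 = 161.44 billion.
ΔM = M₂ − M₁ = 161.44 − 87.7392 = 73.7008 billion.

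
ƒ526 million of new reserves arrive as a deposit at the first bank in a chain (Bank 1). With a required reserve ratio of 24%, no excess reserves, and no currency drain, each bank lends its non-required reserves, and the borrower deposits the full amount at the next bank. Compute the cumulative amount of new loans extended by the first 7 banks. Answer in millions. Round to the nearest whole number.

ƒ1422 million

Bank i lends (1 − rr)^i of the original deposit: Bank 1 lends 526·0.7600 = 399.7600, Bank 2 lends 526·0.7600² = 303.8176, and so on.
Summing a geometric series: total = 526·[0.7600·(1 − 0.7600^7) / (1 − 0.7600)] ≈ 1421.7265 million.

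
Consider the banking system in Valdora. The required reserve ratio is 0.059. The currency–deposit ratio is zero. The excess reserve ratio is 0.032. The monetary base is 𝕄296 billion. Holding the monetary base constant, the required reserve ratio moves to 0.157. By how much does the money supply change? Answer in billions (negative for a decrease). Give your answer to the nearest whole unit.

-1687 billion

Initially m₁ = 1 / (0.059 + 0.032) ≈ 10.9890, so M₁ = 10.9890 × 296 = 3252.744 billion.
After the change m₂ = 1 / (0.157 + 0.032) ≈ 5.2910, so M₂ = 5.2910 × 296 = 1566.136 billion.
ΔM = M₂ − M₁ = 1566.136 − 3252.744 = -1686.608 billion.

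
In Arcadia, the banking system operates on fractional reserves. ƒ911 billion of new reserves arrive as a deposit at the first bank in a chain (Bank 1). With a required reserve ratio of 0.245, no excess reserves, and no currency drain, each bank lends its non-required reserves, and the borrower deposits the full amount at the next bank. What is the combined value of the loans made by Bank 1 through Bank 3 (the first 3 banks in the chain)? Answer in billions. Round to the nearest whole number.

Bank i lends (1 − rr)^i of the original deposit: Bank 1 lends 911·0.7550 = 687.8050, Bank 2 lends 911·0.7550² ≈ 519.2928, and so on.
Summing a geometric series: total = 911·[0.7550·(1 − 0.7550^3) / (1 − 0.7550)] ≈ 1599.1638 billion.

ƒ1599 billion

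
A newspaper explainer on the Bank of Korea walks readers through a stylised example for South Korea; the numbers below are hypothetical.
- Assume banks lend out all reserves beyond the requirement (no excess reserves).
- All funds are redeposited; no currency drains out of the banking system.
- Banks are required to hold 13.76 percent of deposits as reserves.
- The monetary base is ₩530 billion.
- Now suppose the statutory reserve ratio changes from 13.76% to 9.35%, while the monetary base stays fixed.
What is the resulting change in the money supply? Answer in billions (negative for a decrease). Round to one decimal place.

Initially m₁ = 1 / (0.1376) ≈ 7.26744, so M₁ = 7.26744 × 530 = 3851.7432 billion.
After the change m₂ = 1 / (0.0935) ≈ 10.69519, so M₂ = 10.69519 × 530 = 5668.4507 billion.
ΔM = M₂ − M₁ = 5668.4507 − 3851.7432 = 1816.7075 billion.

₩1816.7 billion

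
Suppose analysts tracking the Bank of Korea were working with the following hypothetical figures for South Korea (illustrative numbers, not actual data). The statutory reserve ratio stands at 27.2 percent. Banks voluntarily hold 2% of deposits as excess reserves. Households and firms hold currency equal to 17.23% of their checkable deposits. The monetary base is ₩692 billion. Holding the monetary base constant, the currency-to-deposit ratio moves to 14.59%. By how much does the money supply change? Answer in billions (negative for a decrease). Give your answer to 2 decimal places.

₩63.62 billion

Initially m₁ = (1 + 0.1723) / (0.272 + 0.02 + 0.1723) ≈ 2.524876, so M₁ = 2.524876 × 692 ≈ 1747.2142 billion.
After the change m₂ = (1 + 0.1459) / (0.272 + 0.02 + 0.1459) ≈ 2.616807, so M₂ = 2.616807 × 692 ≈ 1810.8304 billion.
ΔM = M₂ − M₁ = 1810.8304 − 1747.2142 = 63.6162 billion.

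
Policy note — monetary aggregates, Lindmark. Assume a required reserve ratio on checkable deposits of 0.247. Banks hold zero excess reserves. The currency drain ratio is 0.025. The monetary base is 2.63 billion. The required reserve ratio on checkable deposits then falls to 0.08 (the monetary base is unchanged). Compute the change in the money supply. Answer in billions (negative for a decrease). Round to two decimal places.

Initially m₁ = (1 + 0.025) / (0.247 + 0.025) ≈ 3.7684, so M₁ = 3.7684 × 2.63 ≈ 9.9109 billion.
After the change m₂ = (1 + 0.025) / (0.08 + 0.025) ≈ 9.7619, so M₂ = 9.7619 × 2.63 ≈ 25.6738 billion.
ΔM = M₂ − M₁ = 25.6738 − 9.9109 = 15.7629 billion.

15.76 billion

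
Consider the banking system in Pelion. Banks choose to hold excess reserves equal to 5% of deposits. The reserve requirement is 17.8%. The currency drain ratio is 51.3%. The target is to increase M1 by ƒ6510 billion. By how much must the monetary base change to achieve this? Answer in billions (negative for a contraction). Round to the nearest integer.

ƒ3188 billion

The money multiplier is m = (1 + c) / (rr + e + c) = (1 + 0.513) / (0.178 + 0.05 + 0.513) ≈ 2.04184.
ΔMB = ΔM / m = (+6510) / 2.04184 ≈ 3188.3007 billion.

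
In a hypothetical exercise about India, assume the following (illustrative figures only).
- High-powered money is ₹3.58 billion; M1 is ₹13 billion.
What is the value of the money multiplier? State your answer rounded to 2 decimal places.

3.63

The money multiplier is m = M / MB = 13 / 3.58 ≈ 3.63128.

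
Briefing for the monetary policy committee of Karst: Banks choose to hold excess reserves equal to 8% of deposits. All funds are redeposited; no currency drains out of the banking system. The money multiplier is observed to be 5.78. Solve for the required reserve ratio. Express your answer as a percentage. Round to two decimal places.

9.30%

Using m = 5.78. Since m = (1 + c)/(c + rr + e), the denominator satisfies c + rr + e = (1 + c)/m = (1 + 0) / 5.78 ≈ 0.173010.
With c = 0 and e = 0.08, the required reserve ratio is 0.173010 − 0 − 0.08 = 0.09301.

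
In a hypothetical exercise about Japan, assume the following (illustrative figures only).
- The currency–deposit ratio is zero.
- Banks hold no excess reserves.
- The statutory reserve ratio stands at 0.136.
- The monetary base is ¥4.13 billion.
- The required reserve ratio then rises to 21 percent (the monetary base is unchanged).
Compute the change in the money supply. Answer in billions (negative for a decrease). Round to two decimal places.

-10.70 billion

Initially m₁ = 1 / (0.136) ≈ 7.3529, so M₁ = 7.3529 × 4.13 ≈ 30.3675 billion.
After the change m₂ = 1 / (0.21) ≈ 4.7619, so M₂ = 4.7619 × 4.13 ≈ 19.6666 billion.
ΔM = M₂ − M₁ = 19.6666 − 30.3675 = -10.7009 billion.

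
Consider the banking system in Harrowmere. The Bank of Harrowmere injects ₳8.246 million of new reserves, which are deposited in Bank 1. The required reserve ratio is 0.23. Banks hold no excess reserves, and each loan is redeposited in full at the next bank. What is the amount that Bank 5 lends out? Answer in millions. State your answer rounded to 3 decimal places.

₳2.232 million

Each bank lends a fraction (1 − rr) = 0.7700 of the deposit it receives, so Bank 5 receives 8.246·0.7700^4 and lends 8.246·0.7700^5 ≈ 2.2320 million.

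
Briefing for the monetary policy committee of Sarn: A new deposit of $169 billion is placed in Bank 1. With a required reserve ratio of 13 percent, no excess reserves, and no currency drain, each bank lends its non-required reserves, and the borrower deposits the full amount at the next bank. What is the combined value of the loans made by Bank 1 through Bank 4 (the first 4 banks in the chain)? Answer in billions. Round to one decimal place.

$483.1 billion

Bank i lends (1 − rr)^i of the original deposit: Bank 1 lends 169·0.8700 = 147.0300, Bank 2 lends 169·0.8700² = 127.9161, and so on.
Summing a geometric series: total = 169·[0.8700·(1 − 0.8700^4) / (1 − 0.8700)] ≈ 483.0528 billion.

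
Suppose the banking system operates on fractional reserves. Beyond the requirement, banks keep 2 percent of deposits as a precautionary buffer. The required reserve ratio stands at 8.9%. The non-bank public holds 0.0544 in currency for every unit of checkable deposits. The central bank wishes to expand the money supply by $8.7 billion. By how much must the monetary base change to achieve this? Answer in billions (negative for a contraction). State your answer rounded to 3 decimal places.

$1.348 billion

The money multiplier is m = (1 + c) / (rr + e + c) = (1 + 0.0544) / (0.089 + 0.02 + 0.0544) ≈ 6.45288.
ΔMB = ΔM / m = (+8.7) / 6.45288 ≈ 1.3482 billion.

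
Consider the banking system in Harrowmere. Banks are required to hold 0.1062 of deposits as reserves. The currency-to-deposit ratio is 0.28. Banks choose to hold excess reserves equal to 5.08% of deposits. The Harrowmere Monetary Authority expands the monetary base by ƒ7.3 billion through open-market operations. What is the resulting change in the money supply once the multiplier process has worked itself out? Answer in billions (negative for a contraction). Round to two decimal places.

ƒ21.38 billion

The money multiplier is m = (1 + c) / (rr + e + c) = (1 + 0.28) / (0.1062 + 0.0508 + 0.28) ≈ 2.9291.
The purchase adds 7.3 billion of base, so ΔM = m × ΔMB = 2.9291 × (+7.3) ≈ 21.3824 billion.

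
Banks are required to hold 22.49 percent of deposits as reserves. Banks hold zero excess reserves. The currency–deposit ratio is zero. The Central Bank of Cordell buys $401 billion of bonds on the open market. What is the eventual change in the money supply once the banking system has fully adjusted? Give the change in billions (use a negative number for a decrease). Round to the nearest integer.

The simple money multiplier is m = 1/rr = 1/0.2249 ≈ 4.4464.
An open-market purchase increases the monetary base by 401 billion, so ΔM = m × ΔMB = 4.4464 × 401 = 1783.0064 billion.

$1783 billion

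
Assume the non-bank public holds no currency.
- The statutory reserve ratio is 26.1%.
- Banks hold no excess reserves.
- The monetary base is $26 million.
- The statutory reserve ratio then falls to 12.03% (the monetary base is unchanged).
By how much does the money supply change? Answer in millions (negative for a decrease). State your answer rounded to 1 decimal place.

$116.5 million

Initially m₁ = 1 / (0.261) ≈ 3.8314, so M₁ = 3.8314 × 26 = 99.6164 million.
After the change m₂ = 1 / (0.1203) ≈ 8.3126, so M₂ = 8.3126 × 26 = 216.1276 million.
ΔM = M₂ − M₁ = 216.1276 − 99.6164 = 116.5112 million.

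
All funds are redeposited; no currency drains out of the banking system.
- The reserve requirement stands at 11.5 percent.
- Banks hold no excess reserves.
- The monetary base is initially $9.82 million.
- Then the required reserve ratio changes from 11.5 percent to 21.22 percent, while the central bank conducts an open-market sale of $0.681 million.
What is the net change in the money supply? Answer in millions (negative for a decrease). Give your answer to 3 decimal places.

-42.323 million

Before: m₁ = 1 / (0.115) ≈ 8.69565, MB₁ = 9.82, so M₁ = 8.69565 × 9.82 ≈ 85.3913 million.
After: m₂ = 1 / (0.2122) ≈ 4.71254, MB₂ = 9.82 − 0.681 = 9.139, so M₂ = 4.71254 × 9.139 ≈ 43.0679 million.
ΔM = M₂ − M₁ = 43.0679 − 85.3913 = -42.3234 million.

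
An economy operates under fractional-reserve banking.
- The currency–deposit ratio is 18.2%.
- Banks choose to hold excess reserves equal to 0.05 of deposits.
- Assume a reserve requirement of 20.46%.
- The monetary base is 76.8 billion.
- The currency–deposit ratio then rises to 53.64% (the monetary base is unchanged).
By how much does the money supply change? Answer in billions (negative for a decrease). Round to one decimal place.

Initially m₁ = (1 + 0.182) / (0.2046 + 0.05 + 0.182) ≈ 2.7073, so M₁ = 2.7073 × 76.8 ≈ 207.9206 billion.
After the change m₂ = (1 + 0.5364) / (0.2046 + 0.05 + 0.5364) ≈ 1.9424, so M₂ = 1.9424 × 76.8 ≈ 149.1763 billion.
ΔM = M₂ − M₁ = 149.1763 − 207.9206 = -58.7443 billion.

-58.7 billion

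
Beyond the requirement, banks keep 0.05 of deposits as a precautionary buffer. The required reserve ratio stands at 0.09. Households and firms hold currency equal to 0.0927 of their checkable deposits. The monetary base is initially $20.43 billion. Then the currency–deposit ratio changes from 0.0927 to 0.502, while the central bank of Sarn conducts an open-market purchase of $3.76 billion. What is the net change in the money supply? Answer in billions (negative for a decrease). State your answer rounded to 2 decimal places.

-39.34 billion

Before: m₁ = (1 + 0.0927) / (0.09 + 0.05 + 0.0927) ≈ 4.69575, MB₁ = 20.43, so M₁ = 4.69575 × 20.43 ≈ 95.9342 billion.
After: m₂ = (1 + 0.502) / (0.09 + 0.05 + 0.502) ≈ 2.33956, MB₂ = 20.43 + 3.76 = 24.19, so M₂ = 2.33956 × 24.19 ≈ 56.594 billion.
ΔM = M₂ − M₁ = 56.594 − 95.9342 = -39.3402 billion.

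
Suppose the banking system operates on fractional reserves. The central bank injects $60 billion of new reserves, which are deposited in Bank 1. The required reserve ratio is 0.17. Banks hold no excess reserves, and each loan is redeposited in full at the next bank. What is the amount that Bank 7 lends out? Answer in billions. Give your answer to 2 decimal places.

Each bank lends a fraction (1 − rr) = 0.8300 of the deposit it receives, so Bank 7 receives 60·0.8300^6 and lends 60·0.8300^7 ≈ 16.2816 billion.

$16.28 billion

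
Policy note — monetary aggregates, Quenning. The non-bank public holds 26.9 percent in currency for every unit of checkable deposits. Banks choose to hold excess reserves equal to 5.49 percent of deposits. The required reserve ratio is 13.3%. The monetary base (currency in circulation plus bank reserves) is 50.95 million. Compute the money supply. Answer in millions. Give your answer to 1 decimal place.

141.5 million

The money multiplier is m = (1 + c) / (rr + e + c) = (1 + 0.269) / (0.133 + 0.0549 + 0.269) ≈ 2.7774.
So M = m × MB = 2.7774 × 50.95 ≈ 141.5085 million.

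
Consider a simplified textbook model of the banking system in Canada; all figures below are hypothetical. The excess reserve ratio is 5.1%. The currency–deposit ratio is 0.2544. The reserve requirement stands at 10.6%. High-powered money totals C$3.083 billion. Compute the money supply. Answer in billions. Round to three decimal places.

C$9.400 billion

The money multiplier is m = (1 + c) / (rr + e + c) = (1 + 0.2544) / (0.106 + 0.051 + 0.2544) ≈ 3.04910.
So M = m × MB = 3.04910 × 3.083 ≈ 9.4004 billion.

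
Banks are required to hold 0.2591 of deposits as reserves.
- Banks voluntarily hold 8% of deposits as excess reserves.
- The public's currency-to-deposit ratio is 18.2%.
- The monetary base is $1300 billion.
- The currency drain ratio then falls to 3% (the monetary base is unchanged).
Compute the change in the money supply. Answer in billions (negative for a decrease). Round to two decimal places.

$678.98 billion

Initially m₁ = (1 + 0.182) / (0.2591 + 0.08 + 0.182) ≈ 2.2682786, so M₁ = 2.2682786 × 1300 ≈ 2948.7622 billion.
After the change m₂ = (1 + 0.03) / (0.2591 + 0.08 + 0.03) ≈ 2.7905717, so M₂ = 2.7905717 × 1300 ≈ 3627.7432 billion.
ΔM = M₂ − M₁ = 3627.7432 − 2948.7622 = 678.981 billion.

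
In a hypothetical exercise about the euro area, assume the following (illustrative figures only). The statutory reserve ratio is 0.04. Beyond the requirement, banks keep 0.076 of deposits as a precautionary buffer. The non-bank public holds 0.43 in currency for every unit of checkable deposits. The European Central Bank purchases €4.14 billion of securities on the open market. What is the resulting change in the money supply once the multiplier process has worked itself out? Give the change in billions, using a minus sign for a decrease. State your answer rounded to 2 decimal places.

€10.84 billion

The money multiplier is m = (1 + c) / (rr + e + c) = (1 + 0.43) / (0.04 + 0.076 + 0.43) ≈ 2.6190.
The purchase adds 4.14 billion of base, so ΔM = m × ΔMB = 2.6190 × (+4.14) ≈ 10.8427 billion.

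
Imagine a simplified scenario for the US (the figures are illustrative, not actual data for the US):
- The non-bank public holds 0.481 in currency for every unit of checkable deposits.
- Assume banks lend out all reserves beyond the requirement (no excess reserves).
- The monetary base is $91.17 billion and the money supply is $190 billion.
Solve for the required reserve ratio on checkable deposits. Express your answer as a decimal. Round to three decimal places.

0.230

Using m = M/MB = 190/91.17 ≈ 2.084019. Since m = (1 + c)/(c + rr + e), the denominator satisfies c + rr + e = (1 + c)/m = (1 + 0.481) / 2.084019 ≈ 0.710646.
With c = 0.481 and e = 0, the required reserve ratio on checkable deposits is 0.710646 − 0.481 − 0 = 0.229646.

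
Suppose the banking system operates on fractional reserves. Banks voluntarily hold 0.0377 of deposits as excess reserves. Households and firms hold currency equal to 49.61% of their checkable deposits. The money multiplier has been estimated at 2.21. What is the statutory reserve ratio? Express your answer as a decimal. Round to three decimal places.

Using m = 2.21. Since m = (1 + c)/(c + rr + e), the denominator satisfies c + rr + e = (1 + c)/m = (1 + 0.4961) / 2.21 ≈ 0.676968.
With c = 0.4961 and e = 0.0377, the statutory reserve ratio is 0.676968 − 0.4961 − 0.0377 = 0.143168.

0.143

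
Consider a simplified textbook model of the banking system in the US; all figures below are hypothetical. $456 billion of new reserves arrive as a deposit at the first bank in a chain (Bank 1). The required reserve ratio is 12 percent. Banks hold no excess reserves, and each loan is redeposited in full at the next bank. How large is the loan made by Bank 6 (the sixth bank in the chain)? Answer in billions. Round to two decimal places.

$211.77 billion

Each bank lends a fraction (1 − rr) = 0.8800 of the deposit it receives, so Bank 6 receives 456·0.8800^5 and lends 456·0.8800^6 ≈ 211.7683 billion.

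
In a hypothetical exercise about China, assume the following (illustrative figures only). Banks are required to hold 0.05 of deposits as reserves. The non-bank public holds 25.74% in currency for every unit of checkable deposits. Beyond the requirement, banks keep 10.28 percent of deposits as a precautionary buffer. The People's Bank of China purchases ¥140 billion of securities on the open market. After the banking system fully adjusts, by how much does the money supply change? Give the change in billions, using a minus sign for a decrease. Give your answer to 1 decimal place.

The money multiplier is m = (1 + c) / (rr + e + c) = (1 + 0.2574) / (0.05 + 0.1028 + 0.2574) ≈ 3.06533.
The purchase adds 140 billion of base, so ΔM = m × ΔMB = 3.06533 × (+140) = 429.1462 billion.

¥429.1 billion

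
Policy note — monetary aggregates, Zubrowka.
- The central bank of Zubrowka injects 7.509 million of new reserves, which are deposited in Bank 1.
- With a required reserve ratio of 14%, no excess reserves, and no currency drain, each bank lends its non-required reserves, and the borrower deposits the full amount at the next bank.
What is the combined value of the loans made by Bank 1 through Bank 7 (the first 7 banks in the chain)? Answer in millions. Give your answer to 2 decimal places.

30.08 million

Bank i lends (1 − rr)^i of the original deposit: Bank 1 lends 7.509·0.8600 ≈ 6.4577, Bank 2 lends 7.509·0.8600² ≈ 5.5537, and so on.
Summing a geometric series: total = 7.509·[0.8600·(1 − 0.8600^7) / (1 − 0.8600)] ≈ 30.0779 million.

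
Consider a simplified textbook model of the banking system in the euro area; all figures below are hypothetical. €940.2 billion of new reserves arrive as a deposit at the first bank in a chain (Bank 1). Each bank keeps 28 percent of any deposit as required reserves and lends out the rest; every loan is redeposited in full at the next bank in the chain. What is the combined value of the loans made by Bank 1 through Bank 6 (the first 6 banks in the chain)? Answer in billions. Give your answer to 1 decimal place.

Bank i lends (1 − rr)^i of the original deposit: Bank 1 lends 940.2·0.7200 = 676.9440, Bank 2 lends 940.2·0.7200² ≈ 487.3997, and so on.
Summing a geometric series: total = 940.2·[0.7200·(1 − 0.7200^6) / (1 − 0.7200)] ≈ 2080.8435 billion.

€2080.8 billion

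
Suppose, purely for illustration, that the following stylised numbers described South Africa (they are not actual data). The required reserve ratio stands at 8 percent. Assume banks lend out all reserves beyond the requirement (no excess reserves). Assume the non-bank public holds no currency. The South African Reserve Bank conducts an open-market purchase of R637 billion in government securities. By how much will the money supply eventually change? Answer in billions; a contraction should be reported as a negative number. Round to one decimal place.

R7962.5 billion

The simple money multiplier is m = 1/rr = 1/0.08 = 12.5.
An open-market purchase increases the monetary base by 637 billion, so ΔM = m × ΔMB = 12.5 × 637 = 7962.5 billion.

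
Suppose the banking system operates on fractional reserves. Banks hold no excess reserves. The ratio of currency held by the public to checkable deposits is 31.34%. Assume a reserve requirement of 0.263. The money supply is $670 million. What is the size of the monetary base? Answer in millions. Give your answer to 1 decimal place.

$294.0 million

The money multiplier is m = (1 + c) / (rr + c) = (1 + 0.3134) / (0.263 + 0.3134) ≈ 2.27863.
MB = M / m = 670 / 2.27863 ≈ 294.0363 million.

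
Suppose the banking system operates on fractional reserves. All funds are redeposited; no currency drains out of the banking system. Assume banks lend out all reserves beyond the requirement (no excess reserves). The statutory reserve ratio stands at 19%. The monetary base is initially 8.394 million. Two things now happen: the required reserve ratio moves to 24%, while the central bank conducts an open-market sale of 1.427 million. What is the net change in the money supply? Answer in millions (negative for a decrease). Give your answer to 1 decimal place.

Before: m₁ = 1 / (0.19) ≈ 5.2632, MB₁ = 8.394, so M₁ = 5.2632 × 8.394 ≈ 44.1793 million.
After: m₂ = 1 / (0.24) ≈ 4.1667, MB₂ = 8.394 − 1.427 = 6.967, so M₂ = 4.1667 × 6.967 ≈ 29.0294 million.
ΔM = M₂ − M₁ = 29.0294 − 44.1793 = -15.1499 million.

-15.1 million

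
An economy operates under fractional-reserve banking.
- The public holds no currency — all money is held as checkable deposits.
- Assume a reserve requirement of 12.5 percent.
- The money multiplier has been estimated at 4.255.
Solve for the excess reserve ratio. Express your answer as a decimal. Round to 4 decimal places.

Using m = 4.255. Since m = (1 + c)/(c + rr + e), the denominator satisfies c + rr + e = (1 + c)/m = (1 + 0) / 4.255 ≈ 0.235018.
With c = 0 and rr = 0.125, the excess reserve ratio is 0.235018 − 0 − 0.125 = 0.110018.

0.1100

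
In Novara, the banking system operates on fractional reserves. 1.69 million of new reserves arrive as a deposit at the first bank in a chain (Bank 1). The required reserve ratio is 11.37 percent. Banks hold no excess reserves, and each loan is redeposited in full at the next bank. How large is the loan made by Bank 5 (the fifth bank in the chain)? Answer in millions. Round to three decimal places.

Each bank lends a fraction (1 − rr) = 0.8863 of the deposit it receives, so Bank 5 receives 1.69·0.8863^4 and lends 1.69·0.8863^5 ≈ 0.9243 million.

0.924 million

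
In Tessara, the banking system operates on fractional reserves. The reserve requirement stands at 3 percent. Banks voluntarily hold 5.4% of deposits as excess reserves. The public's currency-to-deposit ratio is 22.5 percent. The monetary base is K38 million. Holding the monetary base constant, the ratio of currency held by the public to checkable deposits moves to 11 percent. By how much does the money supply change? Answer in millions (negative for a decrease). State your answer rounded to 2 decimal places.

K66.78 million

Initially m₁ = (1 + 0.225) / (0.03 + 0.054 + 0.225) ≈ 3.96440, so M₁ = 3.96440 × 38 = 150.6472 million.
After the change m₂ = (1 + 0.11) / (0.03 + 0.054 + 0.11) ≈ 5.72165, so M₂ = 5.72165 × 38 = 217.4227 million.
ΔM = M₂ − M₁ = 217.4227 − 150.6472 = 66.7755 million.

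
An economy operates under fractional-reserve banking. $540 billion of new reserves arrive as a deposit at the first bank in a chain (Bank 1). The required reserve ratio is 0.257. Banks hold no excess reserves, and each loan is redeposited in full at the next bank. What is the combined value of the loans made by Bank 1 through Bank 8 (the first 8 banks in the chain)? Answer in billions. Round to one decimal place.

Bank i lends (1 − rr)^i of the original deposit: Bank 1 lends 540·0.7430 = 401.2200, Bank 2 lends 540·0.7430² ≈ 298.1065, and so on.
Summing a geometric series: total = 540·[0.7430·(1 − 0.7430^8) / (1 − 0.7430)] ≈ 1416.1700 billion.

$1416.2 billion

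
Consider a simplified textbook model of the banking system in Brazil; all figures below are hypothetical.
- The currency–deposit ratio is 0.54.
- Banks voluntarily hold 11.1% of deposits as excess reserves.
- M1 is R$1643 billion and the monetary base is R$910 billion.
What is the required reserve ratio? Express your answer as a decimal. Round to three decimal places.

Using m = M/MB = 1643/910 ≈ 1.805495. Since m = (1 + c)/(c + rr + e), the denominator satisfies c + rr + e = (1 + c)/m = (1 + 0.54) / 1.805495 ≈ 0.852952.
With c = 0.54 and e = 0.111, the required reserve ratio is 0.852952 − 0.54 − 0.111 = 0.201952.

0.202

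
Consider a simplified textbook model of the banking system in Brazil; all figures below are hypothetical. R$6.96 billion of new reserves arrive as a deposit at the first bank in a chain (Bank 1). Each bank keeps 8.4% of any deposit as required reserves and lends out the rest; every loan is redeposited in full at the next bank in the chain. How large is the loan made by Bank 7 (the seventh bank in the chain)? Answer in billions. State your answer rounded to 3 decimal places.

R$3.766 billion

Each bank lends a fraction (1 − rr) = 0.9160 of the deposit it receives, so Bank 7 receives 6.96·0.9160^6 and lends 6.96·0.9160^7 ≈ 3.7660 billion.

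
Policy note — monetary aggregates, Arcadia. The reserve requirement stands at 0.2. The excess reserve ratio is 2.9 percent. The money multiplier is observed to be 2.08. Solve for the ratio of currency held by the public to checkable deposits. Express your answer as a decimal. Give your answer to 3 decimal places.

0.485

Using m = 2.08. From m = (1 + c)/(c + rr + e), rearranging gives 1 + c = m·(c + rr + e), so c·(1 − m) = m·(rr + e) − 1.
Hence c = [m·(rr + e) − 1]/(1 − m) = [2.08 × (0.2 + 0.029) − 1] / (1 − 2.08) ≈ 0.484889.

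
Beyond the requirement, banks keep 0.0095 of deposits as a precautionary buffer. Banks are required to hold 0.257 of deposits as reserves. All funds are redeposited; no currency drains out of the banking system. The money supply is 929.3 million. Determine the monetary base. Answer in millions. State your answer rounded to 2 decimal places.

247.66 million

The money multiplier is m = 1 / (rr + e) = 1 / (0.257 + 0.0095) ≈ 3.752345.
MB = M / m = 929.3 / 3.752345 ≈ 247.6585 million.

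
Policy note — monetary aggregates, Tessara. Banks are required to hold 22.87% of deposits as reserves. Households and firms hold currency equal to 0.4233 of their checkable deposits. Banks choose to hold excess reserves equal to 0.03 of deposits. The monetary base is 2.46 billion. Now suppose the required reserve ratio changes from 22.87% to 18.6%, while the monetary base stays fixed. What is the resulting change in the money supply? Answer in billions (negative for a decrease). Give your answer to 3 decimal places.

Initially m₁ = (1 + 0.4233) / (0.2287 + 0.03 + 0.4233) ≈ 2.08695, so M₁ = 2.08695 × 2.46 ≈ 5.1339 billion.
After the change m₂ = (1 + 0.4233) / (0.186 + 0.03 + 0.4233) ≈ 2.22634, so M₂ = 2.22634 × 2.46 ≈ 5.4768 billion.
ΔM = M₂ − M₁ = 5.4768 − 5.1339 = 0.3429 billion.

0.343 billion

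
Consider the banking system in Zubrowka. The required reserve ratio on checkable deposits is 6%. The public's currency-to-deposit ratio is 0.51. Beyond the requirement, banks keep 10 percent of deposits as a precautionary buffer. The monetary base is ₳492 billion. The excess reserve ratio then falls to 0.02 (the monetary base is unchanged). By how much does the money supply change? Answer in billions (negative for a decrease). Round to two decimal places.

₳150.35 billion

Initially m₁ = (1 + 0.51) / (0.06 + 0.1 + 0.51) ≈ 2.253731, so M₁ = 2.253731 × 492 ≈ 1108.8357 billion.
After the change m₂ = (1 + 0.51) / (0.06 + 0.02 + 0.51) ≈ 2.559322, so M₂ = 2.559322 × 492 ≈ 1259.1864 billion.
ΔM = M₂ − M₁ = 1259.1864 − 1108.8357 = 150.3507 billion.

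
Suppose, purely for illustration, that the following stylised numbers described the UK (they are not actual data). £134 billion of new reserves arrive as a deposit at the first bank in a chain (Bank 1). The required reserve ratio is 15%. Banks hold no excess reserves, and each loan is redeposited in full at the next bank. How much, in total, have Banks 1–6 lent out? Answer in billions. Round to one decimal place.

Bank i lends (1 − rr)^i of the original deposit: Bank 1 lends 134·0.8500 = 113.9000, Bank 2 lends 134·0.8500² = 96.8150, and so on.
Summing a geometric series: total = 134·[0.8500·(1 − 0.8500^6) / (1 − 0.8500)] ≈ 472.9511 billion.

£473.0 billion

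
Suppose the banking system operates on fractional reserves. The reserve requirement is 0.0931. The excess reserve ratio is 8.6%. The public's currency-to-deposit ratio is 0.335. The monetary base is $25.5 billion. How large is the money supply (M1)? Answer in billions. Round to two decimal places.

$66.22 billion

The money multiplier is m = (1 + c) / (rr + e + c) = (1 + 0.335) / (0.0931 + 0.086 + 0.335) ≈ 2.59677.
So M = m × MB = 2.59677 × 25.5 ≈ 66.2176 billion.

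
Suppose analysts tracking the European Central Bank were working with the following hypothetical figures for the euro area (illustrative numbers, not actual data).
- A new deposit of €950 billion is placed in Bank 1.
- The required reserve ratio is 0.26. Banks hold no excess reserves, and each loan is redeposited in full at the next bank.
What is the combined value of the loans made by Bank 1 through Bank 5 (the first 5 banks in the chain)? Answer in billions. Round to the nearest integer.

€2104 billion

Bank i lends (1 − rr)^i of the original deposit: Bank 1 lends 950·0.7400 = 703.0000, Bank 2 lends 950·0.7400² = 520.2200, and so on.
Summing a geometric series: total = 950·[0.7400·(1 − 0.7400^5) / (1 − 0.7400)] ≈ 2103.8609 billion.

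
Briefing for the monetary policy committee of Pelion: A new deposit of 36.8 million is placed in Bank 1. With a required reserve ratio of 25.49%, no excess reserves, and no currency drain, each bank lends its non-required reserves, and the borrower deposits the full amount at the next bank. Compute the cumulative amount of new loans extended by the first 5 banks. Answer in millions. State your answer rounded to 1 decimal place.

82.9 million

Bank i lends (1 − rr)^i of the original deposit: Bank 1 lends 36.8·0.7451 ≈ 27.4197, Bank 2 lends 36.8·0.7451² ≈ 20.4304, and so on.
Summing a geometric series: total = 36.8·[0.7451·(1 − 0.7451^5) / (1 − 0.7451)] ≈ 82.8665 million.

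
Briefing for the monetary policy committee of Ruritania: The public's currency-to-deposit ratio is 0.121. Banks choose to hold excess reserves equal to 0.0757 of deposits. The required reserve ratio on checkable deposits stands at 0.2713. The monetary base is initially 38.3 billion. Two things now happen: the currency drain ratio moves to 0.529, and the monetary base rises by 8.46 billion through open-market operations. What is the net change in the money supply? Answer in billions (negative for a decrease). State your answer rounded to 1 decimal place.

Before: m₁ = (1 + 0.121) / (0.2713 + 0.0757 + 0.121) ≈ 2.3953, MB₁ = 38.3, so M₁ = 2.3953 × 38.3 ≈ 91.74 billion.
After: m₂ = (1 + 0.529) / (0.2713 + 0.0757 + 0.529) ≈ 1.7454, MB₂ = 38.3 + 8.46 = 46.76, so M₂ = 1.7454 × 46.76 ≈ 81.6149 billion.
ΔM = M₂ − M₁ = 81.6149 − 91.74 = -10.1251 billion.

-10.1 billion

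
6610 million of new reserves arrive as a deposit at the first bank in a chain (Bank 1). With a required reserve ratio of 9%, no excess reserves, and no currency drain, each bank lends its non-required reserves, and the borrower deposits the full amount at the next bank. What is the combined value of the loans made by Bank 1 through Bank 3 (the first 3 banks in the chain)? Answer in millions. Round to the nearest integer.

16470 million

Bank i lends (1 − rr)^i of the original deposit: Bank 1 lends 6610·0.9100 = 6015.1000, Bank 2 lends 6610·0.9100² = 5473.7410, and so on.
Summing a geometric series: total = 6610·[0.9100·(1 − 0.9100^3) / (1 − 0.9100)] ≈ 16469.9453 million.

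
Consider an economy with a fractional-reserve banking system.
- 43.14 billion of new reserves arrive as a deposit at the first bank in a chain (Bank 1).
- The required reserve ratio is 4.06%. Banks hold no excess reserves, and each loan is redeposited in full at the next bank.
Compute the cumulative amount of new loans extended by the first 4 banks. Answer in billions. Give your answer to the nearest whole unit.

156 billion

Bank i lends (1 − rr)^i of the original deposit: Bank 1 lends 43.14·0.9594 ≈ 41.3885, Bank 2 lends 43.14·0.9594² ≈ 39.7081, and so on.
Summing a geometric series: total = 43.14·[0.9594·(1 − 0.9594^4) / (1 − 0.9594)] ≈ 155.7419 billion.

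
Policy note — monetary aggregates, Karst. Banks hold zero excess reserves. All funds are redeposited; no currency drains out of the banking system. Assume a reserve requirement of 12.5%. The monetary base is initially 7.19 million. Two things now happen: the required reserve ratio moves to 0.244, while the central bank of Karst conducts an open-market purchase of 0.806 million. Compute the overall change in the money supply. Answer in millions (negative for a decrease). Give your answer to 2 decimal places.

-24.75 million

Before: m₁ = 1 / (0.125) = 8, MB₁ = 7.19, so M₁ = 8 × 7.19 = 57.52 million.
After: m₂ = 1 / (0.244) ≈ 4.0984, MB₂ = 7.19 + 0.806 = 7.996, so M₂ = 4.0984 × 7.996 ≈ 32.7708 million.
ΔM = M₂ − M₁ = 32.7708 − 57.52 = -24.7492 million.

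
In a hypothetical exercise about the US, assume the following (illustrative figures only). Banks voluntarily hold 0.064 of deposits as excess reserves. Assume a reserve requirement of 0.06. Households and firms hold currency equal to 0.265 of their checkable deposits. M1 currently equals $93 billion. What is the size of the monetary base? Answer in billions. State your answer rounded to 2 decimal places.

$28.60 billion

The money multiplier is m = (1 + c) / (rr + e + c) = (1 + 0.265) / (0.06 + 0.064 + 0.265) ≈ 3.25193.
MB = M / m = 93 / 3.25193 ≈ 28.5984 billion.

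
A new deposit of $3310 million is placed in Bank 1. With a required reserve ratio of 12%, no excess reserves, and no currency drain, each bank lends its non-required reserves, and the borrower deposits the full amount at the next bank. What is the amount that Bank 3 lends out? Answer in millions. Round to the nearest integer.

$2256 million

Each bank lends a fraction (1 − rr) = 0.8800 of the deposit it receives, so Bank 3 receives 3310·0.8800^2 and lends 3310·0.8800^3 ≈ 2255.6723 million.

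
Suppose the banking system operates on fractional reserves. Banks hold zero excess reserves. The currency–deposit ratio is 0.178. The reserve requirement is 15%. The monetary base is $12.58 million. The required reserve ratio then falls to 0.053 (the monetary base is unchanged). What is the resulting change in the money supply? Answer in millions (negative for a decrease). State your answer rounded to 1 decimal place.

Initially m₁ = (1 + 0.178) / (0.15 + 0.178) ≈ 3.5915, so M₁ = 3.5915 × 12.58 ≈ 45.1811 million.
After the change m₂ = (1 + 0.178) / (0.053 + 0.178) ≈ 5.0996, so M₂ = 5.0996 × 12.58 ≈ 64.153 million.
ΔM = M₂ − M₁ = 64.153 − 45.1811 = 18.9719 million.

$19.0 million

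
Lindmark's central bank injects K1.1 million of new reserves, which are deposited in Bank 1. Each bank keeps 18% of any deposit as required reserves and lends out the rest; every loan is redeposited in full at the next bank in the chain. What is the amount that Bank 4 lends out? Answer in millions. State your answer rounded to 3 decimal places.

Each bank lends a fraction (1 − rr) = 0.8200 of the deposit it receives, so Bank 4 receives 1.1·0.8200^3 and lends 1.1·0.8200^4 ≈ 0.4973 million.

K0.497 million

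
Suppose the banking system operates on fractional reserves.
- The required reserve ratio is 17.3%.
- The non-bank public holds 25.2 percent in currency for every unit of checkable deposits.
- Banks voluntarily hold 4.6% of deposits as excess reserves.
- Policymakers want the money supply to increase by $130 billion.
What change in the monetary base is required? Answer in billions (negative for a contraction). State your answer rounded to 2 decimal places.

$48.91 billion

The money multiplier is m = (1 + c) / (rr + e + c) = (1 + 0.252) / (0.173 + 0.046 + 0.252) ≈ 2.658174.
ΔMB = ΔM / m = (+130) / 2.658174 ≈ 48.9058 billion.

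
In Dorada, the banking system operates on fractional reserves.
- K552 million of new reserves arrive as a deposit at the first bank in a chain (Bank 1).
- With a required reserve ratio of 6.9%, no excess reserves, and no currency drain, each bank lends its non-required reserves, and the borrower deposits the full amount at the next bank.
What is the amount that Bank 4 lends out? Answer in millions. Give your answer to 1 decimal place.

Each bank lends a fraction (1 − rr) = 0.9310 of the deposit it receives, so Bank 4 receives 552·0.9310^3 and lends 552·0.9310^4 ≈ 414.7036 million.

K414.7 million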